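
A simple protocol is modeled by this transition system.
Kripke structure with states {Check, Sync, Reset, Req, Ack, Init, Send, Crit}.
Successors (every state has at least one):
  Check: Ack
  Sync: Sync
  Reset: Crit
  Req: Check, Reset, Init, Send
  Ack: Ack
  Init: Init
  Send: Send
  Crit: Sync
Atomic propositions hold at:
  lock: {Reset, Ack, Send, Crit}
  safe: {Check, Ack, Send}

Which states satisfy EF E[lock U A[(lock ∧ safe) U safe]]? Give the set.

{Check, Req, Ack, Send}

Sat(lock ∧ safe) = {Ack, Send}
A[(lock ∧ safe) U safe]: least fixpoint, start Z0 = Sat(safe) = {Check, Ack, Send}, add states in Sat(lock ∧ safe) with every successor in Z. Already a fixed point.
Sat(A[(lock ∧ safe) U safe]) = {Check, Ack, Send}
E[lock U A[(lock ∧ safe) U safe]]: least fixpoint, start Z0 = Sat(A[(lock ∧ safe) U safe]) = {Check, Ack, Send}, add states in Sat(lock) with some successor in Z. Already a fixed point.
Sat(E[lock U A[(lock ∧ safe) U safe]]) = {Check, Ack, Send}
EF E[lock U A[(lock ∧ safe) U safe]]: least fixpoint, start Z0 = {Check, Ack, Send}, add states with some successor in Z. Z1 = {Check, Req, Ack, Send}; fixed.
Sat(EF E[lock U A[(lock ∧ safe) U safe]]) = {Check, Req, Ack, Send}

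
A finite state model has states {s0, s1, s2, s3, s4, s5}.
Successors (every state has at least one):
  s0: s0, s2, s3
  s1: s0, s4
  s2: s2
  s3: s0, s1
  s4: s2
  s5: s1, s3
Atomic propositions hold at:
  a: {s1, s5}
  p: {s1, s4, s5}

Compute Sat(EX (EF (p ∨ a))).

{s0, s1, s3, s5}

Sat(p ∨ a) = {s1, s4, s5}
EF (p ∨ a): least fixpoint, start Z0 = {s1, s4, s5}, add states with some successor in Z. Z1 = {s1, s3, s4, s5}; Z2 = {s0, s1, s3, s4, s5}; fixed.
Sat(EF (p ∨ a)) = {s0, s1, s3, s4, s5}
Sat(EX (EF (p ∨ a))) = {s : some successor in {s0, s1, s3, s4, s5}} = {s0, s1, s3, s5}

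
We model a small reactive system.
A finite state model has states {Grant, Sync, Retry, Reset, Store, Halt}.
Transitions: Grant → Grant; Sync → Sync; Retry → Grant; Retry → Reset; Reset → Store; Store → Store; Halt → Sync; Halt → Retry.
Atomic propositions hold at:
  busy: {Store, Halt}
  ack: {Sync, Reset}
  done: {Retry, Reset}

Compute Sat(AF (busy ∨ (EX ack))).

Sat(EX ack) = {s : some successor in {Sync, Reset}} = {Sync, Retry, Halt}
Sat(busy ∨ (EX ack)) = {Sync, Retry, Store, Halt}
AF (busy ∨ (EX ack)): least fixpoint, start Z0 = {Sync, Retry, Store, Halt}, add states with every successor in Z. Z1 = {Sync, Retry, Reset, Store, Halt}; fixed.
Sat(AF (busy ∨ (EX ack))) = {Sync, Retry, Reset, Store, Halt}

{Sync, Retry, Reset, Store, Halt}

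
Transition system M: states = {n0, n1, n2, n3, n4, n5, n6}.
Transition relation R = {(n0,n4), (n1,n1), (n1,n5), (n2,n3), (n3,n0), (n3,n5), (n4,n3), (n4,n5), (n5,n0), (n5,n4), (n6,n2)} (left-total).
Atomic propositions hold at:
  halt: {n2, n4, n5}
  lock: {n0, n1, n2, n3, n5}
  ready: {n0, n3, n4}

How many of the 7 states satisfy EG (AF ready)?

AF ready: least fixpoint, start Z0 = {n0, n3, n4}, add states with every successor in Z. Z1 = {n0, n2, n3, n4, n5}; Z2 = {n0, n2, n3, n4, n5, n6}; fixed.
Sat(AF ready) = {n0, n2, n3, n4, n5, n6}
EG (AF ready): greatest fixpoint, start Z0 = {n0, n2, n3, n4, n5, n6}, keep only states in Sat with some successor in Z. Already a fixed point.
Sat(EG (AF ready)) = {n0, n2, n3, n4, n5, n6}
|Sat(EG (AF ready))| = |{n0, n2, n3, n4, n5, n6}| = 6.

6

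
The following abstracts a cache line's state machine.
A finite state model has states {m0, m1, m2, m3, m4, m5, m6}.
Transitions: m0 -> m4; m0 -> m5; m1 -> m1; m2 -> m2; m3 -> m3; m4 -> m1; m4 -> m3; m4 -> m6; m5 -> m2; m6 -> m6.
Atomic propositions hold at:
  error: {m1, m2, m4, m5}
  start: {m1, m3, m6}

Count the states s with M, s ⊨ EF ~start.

4

Sat(~start) = {m0, m2, m4, m5}
EF ~start: least fixpoint, start Z0 = {m0, m2, m4, m5}, add states with some successor in Z. Already a fixed point.
Sat(EF ~start) = {m0, m2, m4, m5}
|Sat(EF ~start)| = |{m0, m2, m4, m5}| = 4.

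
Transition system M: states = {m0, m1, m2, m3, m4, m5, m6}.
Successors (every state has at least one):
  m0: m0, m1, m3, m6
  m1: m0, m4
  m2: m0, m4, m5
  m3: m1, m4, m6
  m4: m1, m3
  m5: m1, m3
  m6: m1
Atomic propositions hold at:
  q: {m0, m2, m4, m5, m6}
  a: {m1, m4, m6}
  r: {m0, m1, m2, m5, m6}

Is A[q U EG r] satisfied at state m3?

EG r: greatest fixpoint, start Z0 = {m0, m1, m2, m5, m6}, keep only states in Sat with some successor in Z. Already a fixed point.
Sat(EG r) = {m0, m1, m2, m5, m6}
A[q U EG r]: least fixpoint, start Z0 = Sat(EG r) = {m0, m1, m2, m5, m6}, add states in Sat(q) with every successor in Z. Already a fixed point.
Sat(A[q U EG r]) = {m0, m1, m2, m5, m6}
m3 ∉ Sat(A[q U EG r]) = {m0, m1, m2, m5, m6}, so the formula does not hold at m3.

No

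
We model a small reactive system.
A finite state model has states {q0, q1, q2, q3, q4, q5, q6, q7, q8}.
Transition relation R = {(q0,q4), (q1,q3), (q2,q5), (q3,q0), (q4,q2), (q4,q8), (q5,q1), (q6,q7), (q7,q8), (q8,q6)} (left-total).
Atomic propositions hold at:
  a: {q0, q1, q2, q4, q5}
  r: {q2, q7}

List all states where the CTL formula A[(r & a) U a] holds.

{q0, q1, q2, q4, q5}

Sat(r & a) = {q2}
A[(r & a) U a]: least fixpoint, start Z0 = Sat(a) = {q0, q1, q2, q4, q5}, add states in Sat(r & a) with every successor in Z. Already a fixed point.
Sat(A[(r & a) U a]) = {q0, q1, q2, q4, q5}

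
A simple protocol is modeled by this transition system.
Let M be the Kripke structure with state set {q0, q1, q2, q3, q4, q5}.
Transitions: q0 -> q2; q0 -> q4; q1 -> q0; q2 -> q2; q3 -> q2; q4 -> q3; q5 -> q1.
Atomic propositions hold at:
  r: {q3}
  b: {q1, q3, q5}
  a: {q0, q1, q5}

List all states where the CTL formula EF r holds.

{q0, q1, q3, q4, q5}

EF r: least fixpoint, start Z0 = {q3}, add states with some successor in Z. Z1 = {q3, q4}; Z2 = {q0, q3, q4}; Z3 = {q0, q1, q3, q4}; Z4 = {q0, q1, q3, q4, q5}; fixed.
Sat(EF r) = {q0, q1, q3, q4, q5}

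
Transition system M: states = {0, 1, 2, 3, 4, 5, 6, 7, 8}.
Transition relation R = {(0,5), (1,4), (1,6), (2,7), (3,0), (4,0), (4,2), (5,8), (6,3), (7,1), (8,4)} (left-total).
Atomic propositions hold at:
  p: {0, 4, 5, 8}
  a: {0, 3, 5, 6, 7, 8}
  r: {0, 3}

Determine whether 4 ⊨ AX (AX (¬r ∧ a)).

Yes

Sat(¬r) = {1, 2, 4, 5, 6, 7, 8}
Sat(¬r ∧ a) = {5, 6, 7, 8}
Sat(AX (¬r ∧ a)) = {s : every successor in {5, 6, 7, 8}} = {0, 2, 5}
Sat(AX (AX (¬r ∧ a))) = {s : every successor in {0, 2, 5}} = {0, 3, 4}
4 ∈ Sat(AX (AX (¬r ∧ a))) = {0, 3, 4}, so the formula holds at 4.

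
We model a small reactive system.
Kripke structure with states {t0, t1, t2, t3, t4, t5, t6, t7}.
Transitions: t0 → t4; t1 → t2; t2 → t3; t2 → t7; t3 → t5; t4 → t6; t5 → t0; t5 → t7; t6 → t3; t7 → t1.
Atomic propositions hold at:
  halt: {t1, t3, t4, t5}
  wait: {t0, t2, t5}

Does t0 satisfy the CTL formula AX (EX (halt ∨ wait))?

No

Sat(halt ∨ wait) = {t0, t1, t2, t3, t4, t5}
Sat(EX (halt ∨ wait)) = {s : some successor in {t0, t1, t2, t3, t4, t5}} = {t0, t1, t2, t3, t5, t6, t7}
Sat(AX (EX (halt ∨ wait))) = {s : every successor in {t0, t1, t2, t3, t5, t6, t7}} = {t1, t2, t3, t4, t5, t6, t7}
t0 ∉ Sat(AX (EX (halt ∨ wait))) = {t1, t2, t3, t4, t5, t6, t7}, so the formula does not hold at t0.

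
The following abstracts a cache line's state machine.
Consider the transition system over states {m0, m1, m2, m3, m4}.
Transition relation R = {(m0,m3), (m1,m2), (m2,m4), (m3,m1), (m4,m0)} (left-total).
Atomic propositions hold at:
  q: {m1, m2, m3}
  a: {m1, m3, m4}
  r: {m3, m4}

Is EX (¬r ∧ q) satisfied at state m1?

Yes

Sat(¬r) = {m0, m1, m2}
Sat(¬r ∧ q) = {m1, m2}
Sat(EX (¬r ∧ q)) = {s : some successor in {m1, m2}} = {m1, m3}
m1 ∈ Sat(EX (¬r ∧ q)) = {m1, m3}, so the formula holds at m1.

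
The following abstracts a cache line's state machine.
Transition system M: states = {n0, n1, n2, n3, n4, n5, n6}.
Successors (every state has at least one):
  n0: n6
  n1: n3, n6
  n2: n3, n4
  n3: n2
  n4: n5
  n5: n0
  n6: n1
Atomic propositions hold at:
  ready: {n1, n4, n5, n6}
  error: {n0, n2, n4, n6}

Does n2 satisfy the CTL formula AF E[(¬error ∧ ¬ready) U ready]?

No

Sat(¬error) = {n1, n3, n5}
Sat(¬ready) = {n0, n2, n3}
Sat(¬error ∧ ¬ready) = {n3}
E[(¬error ∧ ¬ready) U ready]: least fixpoint, start Z0 = Sat(ready) = {n1, n4, n5, n6}, add states in Sat(¬error ∧ ¬ready) with some successor in Z. Already a fixed point.
Sat(E[(¬error ∧ ¬ready) U ready]) = {n1, n4, n5, n6}
AF E[(¬error ∧ ¬ready) U ready]: least fixpoint, start Z0 = {n1, n4, n5, n6}, add states with every successor in Z. Z1 = {n0, n1, n4, n5, n6}; fixed.
Sat(AF E[(¬error ∧ ¬ready) U ready]) = {n0, n1, n4, n5, n6}
n2 ∉ Sat(AF E[(¬error ∧ ¬ready) U ready]) = {n0, n1, n4, n5, n6}, so the formula does not hold at n2.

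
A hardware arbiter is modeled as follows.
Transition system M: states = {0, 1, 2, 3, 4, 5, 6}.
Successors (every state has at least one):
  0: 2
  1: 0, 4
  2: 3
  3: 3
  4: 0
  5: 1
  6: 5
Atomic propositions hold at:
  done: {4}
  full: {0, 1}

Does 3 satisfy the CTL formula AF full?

AF full: least fixpoint, start Z0 = {0, 1}, add states with every successor in Z. Z1 = {0, 1, 4, 5}; Z2 = {0, 1, 4, 5, 6}; fixed.
Sat(AF full) = {0, 1, 4, 5, 6}
3 ∉ Sat(AF full) = {0, 1, 4, 5, 6}, so the formula does not hold at 3.

No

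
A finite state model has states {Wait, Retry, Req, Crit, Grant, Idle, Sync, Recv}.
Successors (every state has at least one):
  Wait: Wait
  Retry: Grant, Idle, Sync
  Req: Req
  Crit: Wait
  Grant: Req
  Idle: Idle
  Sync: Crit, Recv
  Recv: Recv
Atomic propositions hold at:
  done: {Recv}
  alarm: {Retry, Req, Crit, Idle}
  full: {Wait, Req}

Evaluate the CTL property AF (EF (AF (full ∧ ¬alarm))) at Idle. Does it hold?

No

Sat(¬alarm) = {Wait, Grant, Sync, Recv}
Sat(full ∧ ¬alarm) = {Wait}
AF (full ∧ ¬alarm): least fixpoint, start Z0 = {Wait}, add states with every successor in Z. Z1 = {Wait, Crit}; fixed.
Sat(AF (full ∧ ¬alarm)) = {Wait, Crit}
EF (AF (full ∧ ¬alarm)): least fixpoint, start Z0 = {Wait, Crit}, add states with some successor in Z. Z1 = {Wait, Crit, Sync}; Z2 = {Wait, Retry, Crit, Sync}; fixed.
Sat(EF (AF (full ∧ ¬alarm))) = {Wait, Retry, Crit, Sync}
AF (EF (AF (full ∧ ¬alarm))): least fixpoint, start Z0 = {Wait, Retry, Crit, Sync}, add states with every successor in Z. Already a fixed point.
Sat(AF (EF (AF (full ∧ ¬alarm)))) = {Wait, Retry, Crit, Sync}
Idle ∉ Sat(AF (EF (AF (full ∧ ¬alarm)))) = {Wait, Retry, Crit, Sync}, so the formula does not hold at Idle.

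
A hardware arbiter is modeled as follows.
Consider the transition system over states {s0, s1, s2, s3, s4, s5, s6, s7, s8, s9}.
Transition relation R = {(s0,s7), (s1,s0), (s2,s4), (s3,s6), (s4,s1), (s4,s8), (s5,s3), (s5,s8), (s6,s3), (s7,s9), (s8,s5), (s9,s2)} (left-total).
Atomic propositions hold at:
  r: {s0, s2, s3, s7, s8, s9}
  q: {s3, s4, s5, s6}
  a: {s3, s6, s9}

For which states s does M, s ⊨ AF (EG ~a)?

Sat(~a) = {s0, s1, s2, s4, s5, s7, s8}
EG ~a: greatest fixpoint, start Z0 = {s0, s1, s2, s4, s5, s7, s8}, keep only states in Sat with some successor in Z. Z1 = {s0, s1, s2, s4, s5, s8}; Z2 = {s1, s2, s4, s5, s8}; Z3 = {s2, s4, s5, s8}; fixed.
Sat(EG ~a) = {s2, s4, s5, s8}
AF (EG ~a): least fixpoint, start Z0 = {s2, s4, s5, s8}, add states with every successor in Z. Z1 = {s2, s4, s5, s8, s9}; Z2 = {s2, s4, s5, s7, s8, s9}; Z3 = {s0, s2, s4, s5, s7, s8, s9}; Z4 = {s0, s1, s2, s4, s5, s7, s8, s9}; fixed.
Sat(AF (EG ~a)) = {s0, s1, s2, s4, s5, s7, s8, s9}

{s0, s1, s2, s4, s5, s7, s8, s9}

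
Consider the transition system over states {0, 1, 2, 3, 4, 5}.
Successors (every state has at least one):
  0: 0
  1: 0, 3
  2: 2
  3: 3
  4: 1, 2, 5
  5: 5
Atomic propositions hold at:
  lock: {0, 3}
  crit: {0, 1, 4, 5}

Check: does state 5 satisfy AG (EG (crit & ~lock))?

Yes

Sat(~lock) = {1, 2, 4, 5}
Sat(crit & ~lock) = {1, 4, 5}
EG (crit & ~lock): greatest fixpoint, start Z0 = {1, 4, 5}, keep only states in Sat with some successor in Z. Z1 = {4, 5}; fixed.
Sat(EG (crit & ~lock)) = {4, 5}
AG (EG (crit & ~lock)): greatest fixpoint, start Z0 = {4, 5}, keep only states in Sat with every successor in Z. Z1 = {5}; fixed.
Sat(AG (EG (crit & ~lock))) = {5}
5 ∈ Sat(AG (EG (crit & ~lock))) = {5}, so the formula holds at 5.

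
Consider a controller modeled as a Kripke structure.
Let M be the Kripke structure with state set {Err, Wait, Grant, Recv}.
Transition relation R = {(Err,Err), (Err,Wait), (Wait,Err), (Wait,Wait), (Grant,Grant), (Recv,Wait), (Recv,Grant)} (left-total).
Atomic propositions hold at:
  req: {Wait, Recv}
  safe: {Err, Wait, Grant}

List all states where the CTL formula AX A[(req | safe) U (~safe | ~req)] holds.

{Grant}

Sat(req | safe) = {Err, Wait, Grant, Recv}
Sat(~safe) = {Recv}
Sat(~req) = {Err, Grant}
Sat(~safe | ~req) = {Err, Grant, Recv}
A[(req | safe) U (~safe | ~req)]: least fixpoint, start Z0 = Sat((~safe | ~req)) = {Err, Grant, Recv}, add states in Sat(req | safe) with every successor in Z. Already a fixed point.
Sat(A[(req | safe) U (~safe | ~req)]) = {Err, Grant, Recv}
Sat(AX A[(req | safe) U (~safe | ~req)]) = {s : every successor in {Err, Grant, Recv}} = {Grant}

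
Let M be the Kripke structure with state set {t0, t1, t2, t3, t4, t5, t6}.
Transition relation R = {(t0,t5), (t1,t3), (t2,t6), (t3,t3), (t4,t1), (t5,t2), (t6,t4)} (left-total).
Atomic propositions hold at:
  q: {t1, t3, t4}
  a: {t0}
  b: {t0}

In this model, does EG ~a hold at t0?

Sat(~a) = {t1, t2, t3, t4, t5, t6}
EG ~a: greatest fixpoint, start Z0 = {t1, t2, t3, t4, t5, t6}, keep only states in Sat with some successor in Z. Already a fixed point.
Sat(EG ~a) = {t1, t2, t3, t4, t5, t6}
t0 ∉ Sat(EG ~a) = {t1, t2, t3, t4, t5, t6}, so the formula does not hold at t0.

No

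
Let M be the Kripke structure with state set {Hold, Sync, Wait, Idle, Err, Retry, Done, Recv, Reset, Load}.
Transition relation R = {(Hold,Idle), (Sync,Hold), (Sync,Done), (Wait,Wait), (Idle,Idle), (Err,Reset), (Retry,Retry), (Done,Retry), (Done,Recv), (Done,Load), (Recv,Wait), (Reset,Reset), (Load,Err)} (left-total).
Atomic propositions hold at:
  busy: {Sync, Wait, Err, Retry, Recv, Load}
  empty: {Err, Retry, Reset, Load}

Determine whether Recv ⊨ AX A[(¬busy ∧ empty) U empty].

No

Sat(¬busy) = {Hold, Idle, Done, Reset}
Sat(¬busy ∧ empty) = {Reset}
A[(¬busy ∧ empty) U empty]: least fixpoint, start Z0 = Sat(empty) = {Err, Retry, Reset, Load}, add states in Sat(¬busy ∧ empty) with every successor in Z. Already a fixed point.
Sat(A[(¬busy ∧ empty) U empty]) = {Err, Retry, Reset, Load}
Sat(AX A[(¬busy ∧ empty) U empty]) = {s : every successor in {Err, Retry, Reset, Load}} = {Err, Retry, Reset, Load}
Recv ∉ Sat(AX A[(¬busy ∧ empty) U empty]) = {Err, Retry, Reset, Load}, so the formula does not hold at Recv.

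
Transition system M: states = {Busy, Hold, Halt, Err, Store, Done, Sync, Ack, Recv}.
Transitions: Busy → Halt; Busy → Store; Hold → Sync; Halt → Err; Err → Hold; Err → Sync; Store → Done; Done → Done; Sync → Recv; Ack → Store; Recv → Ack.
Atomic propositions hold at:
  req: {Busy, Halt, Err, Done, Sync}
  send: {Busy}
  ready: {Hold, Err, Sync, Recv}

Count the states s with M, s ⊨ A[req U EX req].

6

Sat(EX req) = {s : some successor in {Busy, Halt, Err, Done, Sync}} = {Busy, Hold, Halt, Err, Store, Done}
A[req U EX req]: least fixpoint, start Z0 = Sat(EX req) = {Busy, Hold, Halt, Err, Store, Done}, add states in Sat(req) with every successor in Z. Already a fixed point.
Sat(A[req U EX req]) = {Busy, Hold, Halt, Err, Store, Done}
|Sat(A[req U EX req])| = |{Busy, Hold, Halt, Err, Store, Done}| = 6.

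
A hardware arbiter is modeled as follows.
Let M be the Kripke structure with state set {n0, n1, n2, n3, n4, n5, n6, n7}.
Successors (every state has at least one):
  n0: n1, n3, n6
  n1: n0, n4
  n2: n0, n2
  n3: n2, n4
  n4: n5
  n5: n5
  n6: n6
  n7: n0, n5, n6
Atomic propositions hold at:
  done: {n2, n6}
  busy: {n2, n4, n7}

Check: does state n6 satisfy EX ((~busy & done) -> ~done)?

Sat(~busy) = {n0, n1, n3, n5, n6}
Sat(~busy & done) = {n6}
Sat(~done) = {n0, n1, n3, n4, n5, n7}
Sat((~busy & done) -> ~done) = {n0, n1, n2, n3, n4, n5, n7}
Sat(EX ((~busy & done) -> ~done)) = {s : some successor in {n0, n1, n2, n3, n4, n5, n7}} = {n0, n1, n2, n3, n4, n5, n7}
n6 ∉ Sat(EX ((~busy & done) -> ~done)) = {n0, n1, n2, n3, n4, n5, n7}, so the formula does not hold at n6.

No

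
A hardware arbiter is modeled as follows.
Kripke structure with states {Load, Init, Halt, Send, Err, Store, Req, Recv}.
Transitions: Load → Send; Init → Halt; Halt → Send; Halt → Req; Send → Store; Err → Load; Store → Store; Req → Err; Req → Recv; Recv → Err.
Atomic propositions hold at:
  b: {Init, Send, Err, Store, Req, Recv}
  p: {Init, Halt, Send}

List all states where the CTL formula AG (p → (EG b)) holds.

{Load, Send, Err, Store, Req, Recv}

EG b: greatest fixpoint, start Z0 = {Init, Send, Err, Store, Req, Recv}, keep only states in Sat with some successor in Z. Z1 = {Send, Store, Req, Recv}; Z2 = {Send, Store, Req}; Z3 = {Send, Store}; fixed.
Sat(EG b) = {Send, Store}
Sat(p → (EG b)) = {Load, Send, Err, Store, Req, Recv}
AG (p → (EG b)): greatest fixpoint, start Z0 = {Load, Send, Err, Store, Req, Recv}, keep only states in Sat with every successor in Z. Already a fixed point.
Sat(AG (p → (EG b))) = {Load, Send, Err, Store, Req, Recv}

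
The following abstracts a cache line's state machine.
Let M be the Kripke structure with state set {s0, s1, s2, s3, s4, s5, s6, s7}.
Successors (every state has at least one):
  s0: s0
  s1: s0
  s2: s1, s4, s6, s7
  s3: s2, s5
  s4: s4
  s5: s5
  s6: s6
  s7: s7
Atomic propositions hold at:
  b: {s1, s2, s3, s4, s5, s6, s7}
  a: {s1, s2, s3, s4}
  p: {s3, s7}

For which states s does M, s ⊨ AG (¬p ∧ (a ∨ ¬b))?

Sat(¬p) = {s0, s1, s2, s4, s5, s6}
Sat(¬b) = {s0}
Sat(a ∨ ¬b) = {s0, s1, s2, s3, s4}
Sat(¬p ∧ (a ∨ ¬b)) = {s0, s1, s2, s4}
AG (¬p ∧ (a ∨ ¬b)): greatest fixpoint, start Z0 = {s0, s1, s2, s4}, keep only states in Sat with every successor in Z. Z1 = {s0, s1, s4}; fixed.
Sat(AG (¬p ∧ (a ∨ ¬b))) = {s0, s1, s4}

{s0, s1, s4}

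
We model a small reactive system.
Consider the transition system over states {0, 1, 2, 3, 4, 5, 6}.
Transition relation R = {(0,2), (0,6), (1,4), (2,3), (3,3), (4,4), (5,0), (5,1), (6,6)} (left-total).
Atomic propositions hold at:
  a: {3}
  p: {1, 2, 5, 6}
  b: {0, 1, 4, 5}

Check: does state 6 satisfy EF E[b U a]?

E[b U a]: least fixpoint, start Z0 = Sat(a) = {3}, add states in Sat(b) with some successor in Z. Already a fixed point.
Sat(E[b U a]) = {3}
EF E[b U a]: least fixpoint, start Z0 = {3}, add states with some successor in Z. Z1 = {2, 3}; Z2 = {0, 2, 3}; Z3 = {0, 2, 3, 5}; fixed.
Sat(EF E[b U a]) = {0, 2, 3, 5}
6 ∉ Sat(EF E[b U a]) = {0, 2, 3, 5}, so the formula does not hold at 6.

No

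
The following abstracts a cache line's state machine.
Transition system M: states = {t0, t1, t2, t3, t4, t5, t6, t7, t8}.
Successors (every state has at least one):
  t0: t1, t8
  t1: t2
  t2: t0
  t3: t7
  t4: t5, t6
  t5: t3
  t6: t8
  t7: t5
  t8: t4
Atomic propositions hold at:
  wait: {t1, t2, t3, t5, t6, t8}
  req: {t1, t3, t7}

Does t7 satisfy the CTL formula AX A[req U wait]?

Yes

A[req U wait]: least fixpoint, start Z0 = Sat(wait) = {t1, t2, t3, t5, t6, t8}, add states in Sat(req) with every successor in Z. Z1 = {t1, t2, t3, t5, t6, t7, t8}; fixed.
Sat(A[req U wait]) = {t1, t2, t3, t5, t6, t7, t8}
Sat(AX A[req U wait]) = {s : every successor in {t1, t2, t3, t5, t6, t7, t8}} = {t0, t1, t3, t4, t5, t6, t7}
t7 ∈ Sat(AX A[req U wait]) = {t0, t1, t3, t4, t5, t6, t7}, so the formula holds at t7.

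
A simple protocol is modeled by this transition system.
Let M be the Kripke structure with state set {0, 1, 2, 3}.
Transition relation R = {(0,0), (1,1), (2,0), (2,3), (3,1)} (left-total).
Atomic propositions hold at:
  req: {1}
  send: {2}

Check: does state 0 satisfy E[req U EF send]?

No

EF send: least fixpoint, start Z0 = {2}, add states with some successor in Z. Already a fixed point.
Sat(EF send) = {2}
E[req U EF send]: least fixpoint, start Z0 = Sat(EF send) = {2}, add states in Sat(req) with some successor in Z. Already a fixed point.
Sat(E[req U EF send]) = {2}
0 ∉ Sat(E[req U EF send]) = {2}, so the formula does not hold at 0.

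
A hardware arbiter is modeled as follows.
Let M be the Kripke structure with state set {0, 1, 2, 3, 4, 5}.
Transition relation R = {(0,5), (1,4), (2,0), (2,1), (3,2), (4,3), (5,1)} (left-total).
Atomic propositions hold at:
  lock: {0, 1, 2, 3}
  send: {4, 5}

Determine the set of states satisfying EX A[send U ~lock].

{0, 1}

Sat(~lock) = {4, 5}
A[send U ~lock]: least fixpoint, start Z0 = Sat(~lock) = {4, 5}, add states in Sat(send) with every successor in Z. Already a fixed point.
Sat(A[send U ~lock]) = {4, 5}
Sat(EX A[send U ~lock]) = {s : some successor in {4, 5}} = {0, 1}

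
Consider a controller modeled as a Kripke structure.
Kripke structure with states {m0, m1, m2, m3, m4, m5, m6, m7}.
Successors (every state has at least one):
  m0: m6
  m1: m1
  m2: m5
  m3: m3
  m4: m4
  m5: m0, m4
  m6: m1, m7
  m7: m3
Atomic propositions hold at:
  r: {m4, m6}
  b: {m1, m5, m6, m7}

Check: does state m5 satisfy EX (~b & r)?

Sat(~b) = {m0, m2, m3, m4}
Sat(~b & r) = {m4}
Sat(EX (~b & r)) = {s : some successor in {m4}} = {m4, m5}
m5 ∈ Sat(EX (~b & r)) = {m4, m5}, so the formula holds at m5.

Yes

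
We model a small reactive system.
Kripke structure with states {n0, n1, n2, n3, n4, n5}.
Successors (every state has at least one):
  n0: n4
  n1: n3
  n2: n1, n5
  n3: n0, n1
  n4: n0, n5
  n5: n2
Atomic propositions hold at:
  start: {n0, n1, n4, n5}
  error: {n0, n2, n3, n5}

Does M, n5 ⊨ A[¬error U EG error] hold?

Yes

Sat(¬error) = {n1, n4}
EG error: greatest fixpoint, start Z0 = {n0, n2, n3, n5}, keep only states in Sat with some successor in Z. Z1 = {n2, n3, n5}; Z2 = {n2, n5}; fixed.
Sat(EG error) = {n2, n5}
A[¬error U EG error]: least fixpoint, start Z0 = Sat(EG error) = {n2, n5}, add states in Sat(¬error) with every successor in Z. Already a fixed point.
Sat(A[¬error U EG error]) = {n2, n5}
n5 ∈ Sat(A[¬error U EG error]) = {n2, n5}, so the formula holds at n5.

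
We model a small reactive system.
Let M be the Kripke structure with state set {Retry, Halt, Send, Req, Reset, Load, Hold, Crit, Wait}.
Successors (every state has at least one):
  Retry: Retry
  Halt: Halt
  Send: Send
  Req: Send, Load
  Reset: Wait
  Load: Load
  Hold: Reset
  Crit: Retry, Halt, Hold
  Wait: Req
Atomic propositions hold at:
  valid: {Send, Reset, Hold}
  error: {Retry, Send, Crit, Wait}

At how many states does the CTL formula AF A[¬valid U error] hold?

Sat(¬valid) = {Retry, Halt, Req, Load, Crit, Wait}
A[¬valid U error]: least fixpoint, start Z0 = Sat(error) = {Retry, Send, Crit, Wait}, add states in Sat(¬valid) with every successor in Z. Already a fixed point.
Sat(A[¬valid U error]) = {Retry, Send, Crit, Wait}
AF A[¬valid U error]: least fixpoint, start Z0 = {Retry, Send, Crit, Wait}, add states with every successor in Z. Z1 = {Retry, Send, Reset, Crit, Wait}; Z2 = {Retry, Send, Reset, Hold, Crit, Wait}; fixed.
Sat(AF A[¬valid U error]) = {Retry, Send, Reset, Hold, Crit, Wait}
|Sat(AF A[¬valid U error])| = |{Retry, Send, Reset, Hold, Crit, Wait}| = 6.

6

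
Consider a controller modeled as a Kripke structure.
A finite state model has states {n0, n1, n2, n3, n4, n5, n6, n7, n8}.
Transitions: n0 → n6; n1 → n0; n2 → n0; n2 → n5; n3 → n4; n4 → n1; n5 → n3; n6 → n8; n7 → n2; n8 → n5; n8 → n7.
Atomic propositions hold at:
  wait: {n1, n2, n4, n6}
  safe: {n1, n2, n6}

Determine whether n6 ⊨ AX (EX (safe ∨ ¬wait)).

Sat(¬wait) = {n0, n3, n5, n7, n8}
Sat(safe ∨ ¬wait) = {n0, n1, n2, n3, n5, n6, n7, n8}
Sat(EX (safe ∨ ¬wait)) = {s : some successor in {n0, n1, n2, n3, n5, n6, n7, n8}} = {n0, n1, n2, n4, n5, n6, n7, n8}
Sat(AX (EX (safe ∨ ¬wait))) = {s : every successor in {n0, n1, n2, n4, n5, n6, n7, n8}} = {n0, n1, n2, n3, n4, n6, n7, n8}
n6 ∈ Sat(AX (EX (safe ∨ ¬wait))) = {n0, n1, n2, n3, n4, n6, n7, n8}, so the formula holds at n6.

Yes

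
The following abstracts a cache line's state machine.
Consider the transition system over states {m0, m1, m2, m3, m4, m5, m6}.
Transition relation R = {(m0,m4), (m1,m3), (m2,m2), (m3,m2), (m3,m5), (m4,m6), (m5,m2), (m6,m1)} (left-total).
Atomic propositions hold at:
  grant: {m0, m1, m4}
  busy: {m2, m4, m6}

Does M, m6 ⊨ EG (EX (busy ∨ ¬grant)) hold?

Sat(¬grant) = {m2, m3, m5, m6}
Sat(busy ∨ ¬grant) = {m2, m3, m4, m5, m6}
Sat(EX (busy ∨ ¬grant)) = {s : some successor in {m2, m3, m4, m5, m6}} = {m0, m1, m2, m3, m4, m5}
EG (EX (busy ∨ ¬grant)): greatest fixpoint, start Z0 = {m0, m1, m2, m3, m4, m5}, keep only states in Sat with some successor in Z. Z1 = {m0, m1, m2, m3, m5}; Z2 = {m1, m2, m3, m5}; fixed.
Sat(EG (EX (busy ∨ ¬grant))) = {m1, m2, m3, m5}
m6 ∉ Sat(EG (EX (busy ∨ ¬grant))) = {m1, m2, m3, m5}, so the formula does not hold at m6.

No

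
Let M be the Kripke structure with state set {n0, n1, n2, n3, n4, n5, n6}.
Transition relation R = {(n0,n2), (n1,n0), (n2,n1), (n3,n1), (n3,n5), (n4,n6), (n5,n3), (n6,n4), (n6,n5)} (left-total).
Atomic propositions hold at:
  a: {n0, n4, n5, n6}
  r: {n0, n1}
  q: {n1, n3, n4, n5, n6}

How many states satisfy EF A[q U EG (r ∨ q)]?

Sat(r ∨ q) = {n0, n1, n3, n4, n5, n6}
EG (r ∨ q): greatest fixpoint, start Z0 = {n0, n1, n3, n4, n5, n6}, keep only states in Sat with some successor in Z. Z1 = {n1, n3, n4, n5, n6}; Z2 = {n3, n4, n5, n6}; fixed.
Sat(EG (r ∨ q)) = {n3, n4, n5, n6}
A[q U EG (r ∨ q)]: least fixpoint, start Z0 = Sat(EG (r ∨ q)) = {n3, n4, n5, n6}, add states in Sat(q) with every successor in Z. Already a fixed point.
Sat(A[q U EG (r ∨ q)]) = {n3, n4, n5, n6}
EF A[q U EG (r ∨ q)]: least fixpoint, start Z0 = {n3, n4, n5, n6}, add states with some successor in Z. Already a fixed point.
Sat(EF A[q U EG (r ∨ q)]) = {n3, n4, n5, n6}
|Sat(EF A[q U EG (r ∨ q)])| = |{n3, n4, n5, n6}| = 4.

4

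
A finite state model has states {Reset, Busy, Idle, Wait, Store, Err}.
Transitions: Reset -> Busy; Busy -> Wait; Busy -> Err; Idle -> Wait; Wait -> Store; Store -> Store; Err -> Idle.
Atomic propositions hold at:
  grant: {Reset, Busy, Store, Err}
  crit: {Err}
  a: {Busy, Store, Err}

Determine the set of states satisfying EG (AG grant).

{Store}

AG grant: greatest fixpoint, start Z0 = {Reset, Busy, Store, Err}, keep only states in Sat with every successor in Z. Z1 = {Reset, Store}; Z2 = {Store}; fixed.
Sat(AG grant) = {Store}
EG (AG grant): greatest fixpoint, start Z0 = {Store}, keep only states in Sat with some successor in Z. Already a fixed point.
Sat(EG (AG grant)) = {Store}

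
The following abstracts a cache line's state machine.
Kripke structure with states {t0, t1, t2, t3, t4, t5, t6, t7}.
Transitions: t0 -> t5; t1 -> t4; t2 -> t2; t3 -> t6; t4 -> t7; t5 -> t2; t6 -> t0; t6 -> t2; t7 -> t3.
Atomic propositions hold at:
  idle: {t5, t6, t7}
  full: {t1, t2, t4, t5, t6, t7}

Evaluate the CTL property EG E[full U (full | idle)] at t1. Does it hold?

No

Sat(full | idle) = {t1, t2, t4, t5, t6, t7}
E[full U (full | idle)]: least fixpoint, start Z0 = Sat((full | idle)) = {t1, t2, t4, t5, t6, t7}, add states in Sat(full) with some successor in Z. Already a fixed point.
Sat(E[full U (full | idle)]) = {t1, t2, t4, t5, t6, t7}
EG E[full U (full | idle)]: greatest fixpoint, start Z0 = {t1, t2, t4, t5, t6, t7}, keep only states in Sat with some successor in Z. Z1 = {t1, t2, t4, t5, t6}; Z2 = {t1, t2, t5, t6}; Z3 = {t2, t5, t6}; fixed.
Sat(EG E[full U (full | idle)]) = {t2, t5, t6}
t1 ∉ Sat(EG E[full U (full | idle)]) = {t2, t5, t6}, so the formula does not hold at t1.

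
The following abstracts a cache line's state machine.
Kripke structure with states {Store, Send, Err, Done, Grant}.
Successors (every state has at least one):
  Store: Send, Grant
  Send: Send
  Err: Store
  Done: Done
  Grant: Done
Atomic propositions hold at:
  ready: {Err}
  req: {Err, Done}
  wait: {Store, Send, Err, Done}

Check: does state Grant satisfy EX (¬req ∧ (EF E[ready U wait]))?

No

Sat(¬req) = {Store, Send, Grant}
E[ready U wait]: least fixpoint, start Z0 = Sat(wait) = {Store, Send, Err, Done}, add states in Sat(ready) with some successor in Z. Already a fixed point.
Sat(E[ready U wait]) = {Store, Send, Err, Done}
EF E[ready U wait]: least fixpoint, start Z0 = {Store, Send, Err, Done}, add states with some successor in Z. Z1 = {Store, Send, Err, Done, Grant}; fixed.
Sat(EF E[ready U wait]) = {Store, Send, Err, Done, Grant}
Sat(¬req ∧ (EF E[ready U wait])) = {Store, Send, Grant}
Sat(EX (¬req ∧ (EF E[ready U wait]))) = {s : some successor in {Store, Send, Grant}} = {Store, Send, Err}
Grant ∉ Sat(EX (¬req ∧ (EF E[ready U wait]))) = {Store, Send, Err}, so the formula does not hold at Grant.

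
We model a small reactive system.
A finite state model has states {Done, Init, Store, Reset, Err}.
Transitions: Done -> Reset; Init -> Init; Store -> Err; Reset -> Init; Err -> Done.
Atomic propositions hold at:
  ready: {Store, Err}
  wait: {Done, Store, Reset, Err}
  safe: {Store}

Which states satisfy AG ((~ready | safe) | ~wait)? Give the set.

Sat(~ready) = {Done, Init, Reset}
Sat(~ready | safe) = {Done, Init, Store, Reset}
Sat(~wait) = {Init}
Sat((~ready | safe) | ~wait) = {Done, Init, Store, Reset}
AG ((~ready | safe) | ~wait): greatest fixpoint, start Z0 = {Done, Init, Store, Reset}, keep only states in Sat with every successor in Z. Z1 = {Done, Init, Reset}; fixed.
Sat(AG ((~ready | safe) | ~wait)) = {Done, Init, Reset}

{Done, Init, Reset}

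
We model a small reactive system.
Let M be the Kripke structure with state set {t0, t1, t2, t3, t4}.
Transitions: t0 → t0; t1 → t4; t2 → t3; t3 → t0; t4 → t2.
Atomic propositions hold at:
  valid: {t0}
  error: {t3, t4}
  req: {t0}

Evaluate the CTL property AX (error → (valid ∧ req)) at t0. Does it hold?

Sat(valid ∧ req) = {t0}
Sat(error → (valid ∧ req)) = {t0, t1, t2}
Sat(AX (error → (valid ∧ req))) = {s : every successor in {t0, t1, t2}} = {t0, t3, t4}
t0 ∈ Sat(AX (error → (valid ∧ req))) = {t0, t3, t4}, so the formula holds at t0.

Yes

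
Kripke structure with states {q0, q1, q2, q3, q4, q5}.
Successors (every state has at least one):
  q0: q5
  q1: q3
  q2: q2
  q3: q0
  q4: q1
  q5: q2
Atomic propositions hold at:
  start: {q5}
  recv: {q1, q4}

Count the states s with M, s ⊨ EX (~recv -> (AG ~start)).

3

Sat(~recv) = {q0, q2, q3, q5}
Sat(~start) = {q0, q1, q2, q3, q4}
AG ~start: greatest fixpoint, start Z0 = {q0, q1, q2, q3, q4}, keep only states in Sat with every successor in Z. Z1 = {q1, q2, q3, q4}; Z2 = {q1, q2, q4}; Z3 = {q2, q4}; Z4 = {q2}; fixed.
Sat(AG ~start) = {q2}
Sat(~recv -> (AG ~start)) = {q1, q2, q4}
Sat(EX (~recv -> (AG ~start))) = {s : some successor in {q1, q2, q4}} = {q2, q4, q5}
|Sat(EX (~recv -> (AG ~start)))| = |{q2, q4, q5}| = 3.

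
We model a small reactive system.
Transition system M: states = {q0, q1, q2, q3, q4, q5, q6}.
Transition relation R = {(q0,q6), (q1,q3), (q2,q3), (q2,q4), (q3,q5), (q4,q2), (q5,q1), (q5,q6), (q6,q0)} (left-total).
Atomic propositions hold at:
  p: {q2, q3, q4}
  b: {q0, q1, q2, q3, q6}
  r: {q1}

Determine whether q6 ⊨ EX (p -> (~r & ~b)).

Sat(~r) = {q0, q2, q3, q4, q5, q6}
Sat(~b) = {q4, q5}
Sat(~r & ~b) = {q4, q5}
Sat(p -> (~r & ~b)) = {q0, q1, q4, q5, q6}
Sat(EX (p -> (~r & ~b))) = {s : some successor in {q0, q1, q4, q5, q6}} = {q0, q2, q3, q5, q6}
q6 ∈ Sat(EX (p -> (~r & ~b))) = {q0, q2, q3, q5, q6}, so the formula holds at q6.

Yes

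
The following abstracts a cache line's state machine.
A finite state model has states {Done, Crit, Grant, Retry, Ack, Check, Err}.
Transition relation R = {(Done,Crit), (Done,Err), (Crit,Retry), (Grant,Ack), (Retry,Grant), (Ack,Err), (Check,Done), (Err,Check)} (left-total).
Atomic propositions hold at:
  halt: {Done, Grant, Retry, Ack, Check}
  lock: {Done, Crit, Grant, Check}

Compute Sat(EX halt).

Sat(EX halt) = {s : some successor in {Done, Grant, Retry, Ack, Check}} = {Crit, Grant, Retry, Check, Err}

{Crit, Grant, Retry, Check, Err}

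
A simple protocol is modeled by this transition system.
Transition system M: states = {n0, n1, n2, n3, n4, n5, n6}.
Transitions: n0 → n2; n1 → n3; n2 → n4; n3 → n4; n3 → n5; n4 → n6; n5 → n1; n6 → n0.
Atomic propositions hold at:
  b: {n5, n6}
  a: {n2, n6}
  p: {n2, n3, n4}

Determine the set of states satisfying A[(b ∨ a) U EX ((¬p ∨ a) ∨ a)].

{n0, n2, n3, n4, n5, n6}

Sat(b ∨ a) = {n2, n5, n6}
Sat(¬p) = {n0, n1, n5, n6}
Sat(¬p ∨ a) = {n0, n1, n2, n5, n6}
Sat((¬p ∨ a) ∨ a) = {n0, n1, n2, n5, n6}
Sat(EX ((¬p ∨ a) ∨ a)) = {s : some successor in {n0, n1, n2, n5, n6}} = {n0, n3, n4, n5, n6}
A[(b ∨ a) U EX ((¬p ∨ a) ∨ a)]: least fixpoint, start Z0 = Sat(EX ((¬p ∨ a) ∨ a)) = {n0, n3, n4, n5, n6}, add states in Sat(b ∨ a) with every successor in Z. Z1 = {n0, n2, n3, n4, n5, n6}; fixed.
Sat(A[(b ∨ a) U EX ((¬p ∨ a) ∨ a)]) = {n0, n2, n3, n4, n5, n6}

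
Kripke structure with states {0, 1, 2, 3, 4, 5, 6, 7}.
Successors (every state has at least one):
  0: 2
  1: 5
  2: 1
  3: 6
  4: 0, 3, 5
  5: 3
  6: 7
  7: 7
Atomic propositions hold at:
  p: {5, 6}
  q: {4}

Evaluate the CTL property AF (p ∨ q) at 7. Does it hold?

No

Sat(p ∨ q) = {4, 5, 6}
AF (p ∨ q): least fixpoint, start Z0 = {4, 5, 6}, add states with every successor in Z. Z1 = {1, 3, 4, 5, 6}; Z2 = {1, 2, 3, 4, 5, 6}; Z3 = {0, 1, 2, 3, 4, 5, 6}; fixed.
Sat(AF (p ∨ q)) = {0, 1, 2, 3, 4, 5, 6}
7 ∉ Sat(AF (p ∨ q)) = {0, 1, 2, 3, 4, 5, 6}, so the formula does not hold at 7.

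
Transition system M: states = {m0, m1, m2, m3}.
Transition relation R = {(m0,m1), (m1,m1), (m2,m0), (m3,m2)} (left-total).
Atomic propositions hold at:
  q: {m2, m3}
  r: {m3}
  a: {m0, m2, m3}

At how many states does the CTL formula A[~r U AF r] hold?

Sat(~r) = {m0, m1, m2}
AF r: least fixpoint, start Z0 = {m3}, add states with every successor in Z. Already a fixed point.
Sat(AF r) = {m3}
A[~r U AF r]: least fixpoint, start Z0 = Sat(AF r) = {m3}, add states in Sat(~r) with every successor in Z. Already a fixed point.
Sat(A[~r U AF r]) = {m3}
|Sat(A[~r U AF r])| = |{m3}| = 1.

1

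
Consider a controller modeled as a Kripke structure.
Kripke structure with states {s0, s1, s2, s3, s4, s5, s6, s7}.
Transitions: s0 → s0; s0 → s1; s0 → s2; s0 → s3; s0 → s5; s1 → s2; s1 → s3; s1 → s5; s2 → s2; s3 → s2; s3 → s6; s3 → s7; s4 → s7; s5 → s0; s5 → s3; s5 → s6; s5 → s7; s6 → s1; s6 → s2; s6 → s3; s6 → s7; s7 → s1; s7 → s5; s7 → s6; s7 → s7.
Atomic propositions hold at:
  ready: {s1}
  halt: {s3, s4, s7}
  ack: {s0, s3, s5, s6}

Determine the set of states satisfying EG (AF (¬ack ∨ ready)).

{s1, s2, s4, s7}

Sat(¬ack) = {s1, s2, s4, s7}
Sat(¬ack ∨ ready) = {s1, s2, s4, s7}
AF (¬ack ∨ ready): least fixpoint, start Z0 = {s1, s2, s4, s7}, add states with every successor in Z. Already a fixed point.
Sat(AF (¬ack ∨ ready)) = {s1, s2, s4, s7}
EG (AF (¬ack ∨ ready)): greatest fixpoint, start Z0 = {s1, s2, s4, s7}, keep only states in Sat with some successor in Z. Already a fixed point.
Sat(EG (AF (¬ack ∨ ready))) = {s1, s2, s4, s7}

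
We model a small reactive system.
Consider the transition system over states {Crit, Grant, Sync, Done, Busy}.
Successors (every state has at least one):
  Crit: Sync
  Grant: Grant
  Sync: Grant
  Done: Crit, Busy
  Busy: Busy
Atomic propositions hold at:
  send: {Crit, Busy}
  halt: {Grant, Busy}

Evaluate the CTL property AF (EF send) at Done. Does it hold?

Yes

EF send: least fixpoint, start Z0 = {Crit, Busy}, add states with some successor in Z. Z1 = {Crit, Done, Busy}; fixed.
Sat(EF send) = {Crit, Done, Busy}
AF (EF send): least fixpoint, start Z0 = {Crit, Done, Busy}, add states with every successor in Z. Already a fixed point.
Sat(AF (EF send)) = {Crit, Done, Busy}
Done ∈ Sat(AF (EF send)) = {Crit, Done, Busy}, so the formula holds at Done.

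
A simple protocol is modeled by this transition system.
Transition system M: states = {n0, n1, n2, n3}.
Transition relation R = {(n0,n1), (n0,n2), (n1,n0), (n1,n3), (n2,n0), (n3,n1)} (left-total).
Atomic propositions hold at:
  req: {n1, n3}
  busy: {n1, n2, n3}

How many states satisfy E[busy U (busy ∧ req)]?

Sat(busy ∧ req) = {n1, n3}
E[busy U (busy ∧ req)]: least fixpoint, start Z0 = Sat((busy ∧ req)) = {n1, n3}, add states in Sat(busy) with some successor in Z. Already a fixed point.
Sat(E[busy U (busy ∧ req)]) = {n1, n3}
|Sat(E[busy U (busy ∧ req)])| = |{n1, n3}| = 2.

2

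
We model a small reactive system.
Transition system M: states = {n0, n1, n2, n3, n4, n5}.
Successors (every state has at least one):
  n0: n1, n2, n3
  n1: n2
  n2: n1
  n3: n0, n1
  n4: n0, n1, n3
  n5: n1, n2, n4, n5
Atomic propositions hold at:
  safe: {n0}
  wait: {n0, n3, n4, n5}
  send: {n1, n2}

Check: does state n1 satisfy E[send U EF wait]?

EF wait: least fixpoint, start Z0 = {n0, n3, n4, n5}, add states with some successor in Z. Already a fixed point.
Sat(EF wait) = {n0, n3, n4, n5}
E[send U EF wait]: least fixpoint, start Z0 = Sat(EF wait) = {n0, n3, n4, n5}, add states in Sat(send) with some successor in Z. Already a fixed point.
Sat(E[send U EF wait]) = {n0, n3, n4, n5}
n1 ∉ Sat(E[send U EF wait]) = {n0, n3, n4, n5}, so the formula does not hold at n1.

No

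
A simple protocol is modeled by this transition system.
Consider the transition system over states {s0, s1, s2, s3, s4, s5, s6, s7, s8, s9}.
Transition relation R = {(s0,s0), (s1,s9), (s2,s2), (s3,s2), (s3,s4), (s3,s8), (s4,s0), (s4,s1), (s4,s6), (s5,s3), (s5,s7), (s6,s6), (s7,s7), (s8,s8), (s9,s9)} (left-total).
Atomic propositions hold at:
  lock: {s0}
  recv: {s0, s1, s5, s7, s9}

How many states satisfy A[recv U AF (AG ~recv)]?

Sat(~recv) = {s2, s3, s4, s6, s8}
AG ~recv: greatest fixpoint, start Z0 = {s2, s3, s4, s6, s8}, keep only states in Sat with every successor in Z. Z1 = {s2, s3, s6, s8}; Z2 = {s2, s6, s8}; fixed.
Sat(AG ~recv) = {s2, s6, s8}
AF (AG ~recv): least fixpoint, start Z0 = {s2, s6, s8}, add states with every successor in Z. Already a fixed point.
Sat(AF (AG ~recv)) = {s2, s6, s8}
A[recv U AF (AG ~recv)]: least fixpoint, start Z0 = Sat(AF (AG ~recv)) = {s2, s6, s8}, add states in Sat(recv) with every successor in Z. Already a fixed point.
Sat(A[recv U AF (AG ~recv)]) = {s2, s6, s8}
|Sat(A[recv U AF (AG ~recv)])| = |{s2, s6, s8}| = 3.

3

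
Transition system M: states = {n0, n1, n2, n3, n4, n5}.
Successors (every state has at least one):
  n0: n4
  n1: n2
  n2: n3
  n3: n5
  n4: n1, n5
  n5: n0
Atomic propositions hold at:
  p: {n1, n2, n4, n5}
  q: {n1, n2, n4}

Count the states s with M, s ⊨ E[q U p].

E[q U p]: least fixpoint, start Z0 = Sat(p) = {n1, n2, n4, n5}, add states in Sat(q) with some successor in Z. Already a fixed point.
Sat(E[q U p]) = {n1, n2, n4, n5}
|Sat(E[q U p])| = |{n1, n2, n4, n5}| = 4.

4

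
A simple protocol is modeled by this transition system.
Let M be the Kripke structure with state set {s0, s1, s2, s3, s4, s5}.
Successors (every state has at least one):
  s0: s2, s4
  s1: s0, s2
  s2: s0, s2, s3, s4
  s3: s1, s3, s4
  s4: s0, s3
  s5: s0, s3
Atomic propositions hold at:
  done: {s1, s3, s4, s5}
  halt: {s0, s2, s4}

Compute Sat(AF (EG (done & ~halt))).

{s3, s5}

Sat(~halt) = {s1, s3, s5}
Sat(done & ~halt) = {s1, s3, s5}
EG (done & ~halt): greatest fixpoint, start Z0 = {s1, s3, s5}, keep only states in Sat with some successor in Z. Z1 = {s3, s5}; fixed.
Sat(EG (done & ~halt)) = {s3, s5}
AF (EG (done & ~halt)): least fixpoint, start Z0 = {s3, s5}, add states with every successor in Z. Already a fixed point.
Sat(AF (EG (done & ~halt))) = {s3, s5}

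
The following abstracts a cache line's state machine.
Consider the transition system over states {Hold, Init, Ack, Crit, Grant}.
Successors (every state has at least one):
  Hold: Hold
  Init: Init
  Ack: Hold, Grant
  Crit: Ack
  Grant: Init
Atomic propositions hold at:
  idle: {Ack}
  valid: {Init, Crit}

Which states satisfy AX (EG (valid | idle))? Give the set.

{Init, Grant}

Sat(valid | idle) = {Init, Ack, Crit}
EG (valid | idle): greatest fixpoint, start Z0 = {Init, Ack, Crit}, keep only states in Sat with some successor in Z. Z1 = {Init, Crit}; Z2 = {Init}; fixed.
Sat(EG (valid | idle)) = {Init}
Sat(AX (EG (valid | idle))) = {s : every successor in {Init}} = {Init, Grant}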